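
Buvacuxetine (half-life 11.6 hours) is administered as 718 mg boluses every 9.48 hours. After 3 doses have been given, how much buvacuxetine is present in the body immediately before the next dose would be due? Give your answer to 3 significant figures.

The 3 doses were given 28.44, 18.96, 9.48 hours ago.
Total = 718·(1/2)^(28.44/11.6) + 718·(1/2)^(18.96/11.6) + 718·(1/2)^(9.48/11.6)
      = 131.24 + 231.26 + 407.48 ≈ 769.99 mg.

770 mg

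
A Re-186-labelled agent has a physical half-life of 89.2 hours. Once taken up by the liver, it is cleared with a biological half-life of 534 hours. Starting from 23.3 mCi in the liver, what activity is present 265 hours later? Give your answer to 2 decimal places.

1/t_eff = 1/t_phys + 1/t_biol = 1/89.2 + 1/534 = 0.013083 per hour.
t_eff = 89.2 × 534 / (89.2 + 534) ≈ 76.433 hours.
Remaining = 23.3 × (1/2)^(265/76.433) = 23.3 × (1/2)^3.4671 ≈ 2.1069 mCi.

2.11 mCi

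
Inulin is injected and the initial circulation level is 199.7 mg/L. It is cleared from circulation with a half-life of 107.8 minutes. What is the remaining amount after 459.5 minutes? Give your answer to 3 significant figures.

Number of half-lives: n = 459.5/107.8 ≈ 4.2625.
Remaining = 199.7 × (1/2)^4.2625 = 199.7 × 0.052102 ≈ 10.405 mg/L.

10.4 mg/L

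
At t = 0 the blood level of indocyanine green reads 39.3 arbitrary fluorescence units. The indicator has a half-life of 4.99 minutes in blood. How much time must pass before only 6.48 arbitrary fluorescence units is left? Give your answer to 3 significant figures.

Fraction remaining = 6.48/39.3 ≈ 0.16489.
n = log₂(39.3/6.48) = ln(6.0648)/ln 2 ≈ 2.6005 half-lives.
t = n × t½ = 2.6005 × 4.99 ≈ 12.976 minutes.

13.0 minutes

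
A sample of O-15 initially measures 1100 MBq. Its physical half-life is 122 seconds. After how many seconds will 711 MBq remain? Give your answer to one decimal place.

76.8 seconds

Fraction remaining = 711/1100 ≈ 0.64636.
n = log₂(1100/711) = ln(1.5471)/ln 2 ≈ 0.62958 half-lives.
t = n × t½ = 0.62958 × 122 ≈ 76.809 seconds.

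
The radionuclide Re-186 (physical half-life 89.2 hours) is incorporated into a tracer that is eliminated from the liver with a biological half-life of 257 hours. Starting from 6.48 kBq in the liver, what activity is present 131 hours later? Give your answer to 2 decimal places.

1/t_eff = 1/t_phys + 1/t_biol = 1/89.2 + 1/257 = 0.015102 per hour.
t_eff = 89.2 × 257 / (89.2 + 257) ≈ 66.217 hours.
Remaining = 6.48 × (1/2)^(131/66.217) = 6.48 × (1/2)^1.9783 ≈ 1.6445 kBq.

1.64 kBq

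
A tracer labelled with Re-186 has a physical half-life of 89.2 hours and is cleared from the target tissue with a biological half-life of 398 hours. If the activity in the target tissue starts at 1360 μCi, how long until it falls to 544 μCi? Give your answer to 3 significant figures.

96.3 hours

1/t_eff = 1/t_phys + 1/t_biol = 1/89.2 + 1/398 = 0.013723 per hour.
t_eff = 89.2 × 398 / (89.2 + 398) ≈ 72.869 hours.
n = log₂(1360/544) ≈ 1.3219; t = 1.3219 × 72.869 ≈ 96.327 hours.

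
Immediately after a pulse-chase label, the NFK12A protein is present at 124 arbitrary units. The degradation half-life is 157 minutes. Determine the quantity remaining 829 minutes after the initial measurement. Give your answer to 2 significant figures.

Number of half-lives: n = 829/157 ≈ 5.2803.
Remaining = 124 × (1/2)^5.2803 = 124 × 0.025733 ≈ 3.1909 arbitrary units.

3.2 arbitrary units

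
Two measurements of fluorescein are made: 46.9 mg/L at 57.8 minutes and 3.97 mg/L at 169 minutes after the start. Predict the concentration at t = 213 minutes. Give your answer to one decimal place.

Over Δt = 169 − 57.8 = 111.2 minutes, the level fell by a factor of 46.9/3.97 ≈ 11.814.
n = log₂(11.814) ≈ 3.5624 half-lives, so t½ = 111.2/3.5624 ≈ 31.215 minutes.
From t = 169 to t = 213: 3.97 × (1/2)^((213−169)/31.215) ≈ 1.4944 mg/L.

1.5 mg/L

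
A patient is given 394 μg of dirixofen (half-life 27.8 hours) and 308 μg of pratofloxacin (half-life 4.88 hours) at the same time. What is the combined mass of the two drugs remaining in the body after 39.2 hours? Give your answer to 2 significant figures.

150 μg

dirixofen: 394 × (1/2)^(39.2/27.8) = 394 × (1/2)^1.4101 ≈ 148.26 μg.
pratofloxacin: 308 × (1/2)^(39.2/4.88) = 308 × (1/2)^8.0328 ≈ 1.1761 μg.
Total = 148.26 + 1.1761 ≈ 149.44 μg.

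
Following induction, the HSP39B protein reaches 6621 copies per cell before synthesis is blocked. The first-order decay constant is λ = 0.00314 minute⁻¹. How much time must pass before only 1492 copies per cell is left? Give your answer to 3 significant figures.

t½ = ln 2 / λ = 0.69315 / 0.00314 ≈ 220.75 minutes.
Fraction remaining = 1492/6621 ≈ 0.22534.
n = log₂(6621/1492) = ln(4.4377)/ln 2 ≈ 2.1498 half-lives.
t = n × t½ = 2.1498 × 220.75 ≈ 474.56 minutes.

475 minutes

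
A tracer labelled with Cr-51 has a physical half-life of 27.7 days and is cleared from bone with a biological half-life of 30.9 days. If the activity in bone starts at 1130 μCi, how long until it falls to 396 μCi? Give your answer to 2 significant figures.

1/t_eff = 1/t_phys + 1/t_biol = 1/27.7 + 1/30.9 = 0.068464 per day.
t_eff = 27.7 × 30.9 / (27.7 + 30.9) ≈ 14.606 days.
n = log₂(1130/396) ≈ 1.5128; t = 1.5128 × 14.606 ≈ 22.096 days.

22 days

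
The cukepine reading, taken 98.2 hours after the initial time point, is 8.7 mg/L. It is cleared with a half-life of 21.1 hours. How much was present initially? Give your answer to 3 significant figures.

219 mg/L

Number of half-lives elapsed: n = 98.2/21.1 ≈ 4.654.
A₀ = A × 2^n = 8.7 × 2^4.654 = 8.7 × 25.177 ≈ 219.04 mg/L.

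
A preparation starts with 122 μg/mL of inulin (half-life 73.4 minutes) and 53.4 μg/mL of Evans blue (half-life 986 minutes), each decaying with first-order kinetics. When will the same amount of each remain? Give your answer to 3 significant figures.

94.5 minutes

Set 122·(1/2)^(t/73.4) = 53.4·(1/2)^(t/986).
Taking log₂: log₂(122/53.4) = t·(1/73.4 − 1/986).
log₂(2.2846) = 1.192; 1/73.4 − 1/986 = 0.01261.
t = 1.192 / 0.01261 ≈ 94.527 minutes.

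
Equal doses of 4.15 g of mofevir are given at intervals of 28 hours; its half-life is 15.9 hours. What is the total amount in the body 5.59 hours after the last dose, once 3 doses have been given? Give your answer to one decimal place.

The 3 doses were given 61.59, 33.59, 5.59 hours ago.
Total = 4.15·(1/2)^(61.59/15.9) + 4.15·(1/2)^(33.59/15.9) + 4.15·(1/2)^(5.59/15.9)
      = 0.28313 + 0.95962 + 3.2525 ≈ 4.4952 g.

4.5 g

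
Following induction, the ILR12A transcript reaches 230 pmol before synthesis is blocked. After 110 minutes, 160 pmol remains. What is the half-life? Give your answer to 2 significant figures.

210 minutes

A/A₀ = 160/230 ≈ 0.69565.
n = log₂(1.4375) ≈ 0.52356 half-lives elapsed in 110 minutes.
t½ = 110/0.52356 ≈ 210.1 minutes.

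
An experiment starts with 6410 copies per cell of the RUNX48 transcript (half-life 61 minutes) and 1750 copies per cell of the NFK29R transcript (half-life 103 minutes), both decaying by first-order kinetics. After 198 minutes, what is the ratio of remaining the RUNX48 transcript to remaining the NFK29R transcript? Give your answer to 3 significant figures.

1.46

RUNX48 transcript: 6410 × (1/2)^(198/61) = 6410 × (1/2)^3.2459 ≈ 675.68 copies per cell.
NFK29R transcript: 1750 × (1/2)^(198/103) = 1750 × (1/2)^1.9223 ≈ 461.7 copies per cell.
Ratio ≈ 675.68 / 461.7 ≈ 1.4635.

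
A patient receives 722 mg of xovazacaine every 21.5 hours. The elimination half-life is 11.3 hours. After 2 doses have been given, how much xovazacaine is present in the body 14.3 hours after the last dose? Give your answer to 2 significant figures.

380 mg

The 2 doses were given 35.8, 14.3 hours ago.
Total = 722·(1/2)^(35.8/11.3) + 722·(1/2)^(14.3/11.3)
      = 80.321 + 300.32 ≈ 380.64 mg.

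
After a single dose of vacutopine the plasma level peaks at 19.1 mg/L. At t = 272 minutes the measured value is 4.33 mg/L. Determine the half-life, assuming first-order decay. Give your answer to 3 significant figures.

127 minutes

A/A₀ = 4.33/19.1 ≈ 0.2267.
n = log₂(4.4111) ≈ 2.1411 half-lives elapsed in 272 minutes.
t½ = 272/2.1411 ≈ 127.04 minutes.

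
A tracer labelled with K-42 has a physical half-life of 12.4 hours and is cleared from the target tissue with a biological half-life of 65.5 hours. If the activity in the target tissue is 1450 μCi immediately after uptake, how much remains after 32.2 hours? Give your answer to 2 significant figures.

1/t_eff = 1/t_phys + 1/t_biol = 1/12.4 + 1/65.5 = 0.095912 per hour.
t_eff = 12.4 × 65.5 / (12.4 + 65.5) ≈ 10.426 hours.
Remaining = 1450 × (1/2)^(32.2/10.426) = 1450 × (1/2)^3.0884 ≈ 170.48 μCi.

170 μCi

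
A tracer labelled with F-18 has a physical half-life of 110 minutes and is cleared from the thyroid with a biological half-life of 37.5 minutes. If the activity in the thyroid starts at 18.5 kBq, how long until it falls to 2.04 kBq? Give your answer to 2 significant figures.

1/t_eff = 1/t_phys + 1/t_biol = 1/110 + 1/37.5 = 0.035758 per minute.
t_eff = 110 × 37.5 / (110 + 37.5) ≈ 27.966 minutes.
n = log₂(18.5/2.04) ≈ 3.1809; t = 3.1809 × 27.966 ≈ 88.957 minutes.

89 minutes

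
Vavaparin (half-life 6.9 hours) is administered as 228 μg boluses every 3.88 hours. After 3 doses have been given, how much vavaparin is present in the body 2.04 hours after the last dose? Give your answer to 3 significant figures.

397 μg

The 3 doses were given 9.8, 5.92, 2.04 hours ago.
Total = 228·(1/2)^(9.8/6.9) + 228·(1/2)^(5.92/6.9) + 228·(1/2)^(2.04/6.9)
      = 85.189 + 125.79 + 185.75 ≈ 396.74 μg.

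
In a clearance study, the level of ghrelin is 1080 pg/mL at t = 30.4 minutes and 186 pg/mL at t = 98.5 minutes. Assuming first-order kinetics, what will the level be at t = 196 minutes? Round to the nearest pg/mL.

Over Δt = 98.5 − 30.4 = 68.1 minutes, the level fell by a factor of 1080/186 ≈ 5.8065.
n = log₂(5.8065) ≈ 2.5377 half-lives, so t½ = 68.1/2.5377 ≈ 26.836 minutes.
From t = 98.5 to t = 196: 186 × (1/2)^((196−98.5)/26.836) ≈ 14.99 pg/mL.

15 pg/mL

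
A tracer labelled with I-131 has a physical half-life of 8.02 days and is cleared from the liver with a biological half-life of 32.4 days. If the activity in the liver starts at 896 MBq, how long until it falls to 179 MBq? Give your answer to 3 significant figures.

1/t_eff = 1/t_phys + 1/t_biol = 1/8.02 + 1/32.4 = 0.15555 per day.
t_eff = 8.02 × 32.4 / (8.02 + 32.4) ≈ 6.4287 days.
n = log₂(896/179) ≈ 2.3235; t = 2.3235 × 6.4287 ≈ 14.937 days.

14.9 days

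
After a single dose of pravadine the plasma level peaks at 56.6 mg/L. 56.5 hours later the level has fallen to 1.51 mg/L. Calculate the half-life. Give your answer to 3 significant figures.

10.8 hours

A/A₀ = 1.51/56.6 ≈ 0.026678.
n = log₂(37.483) ≈ 5.2282 half-lives elapsed in 56.5 hours.
t½ = 56.5/5.2282 ≈ 10.807 hours.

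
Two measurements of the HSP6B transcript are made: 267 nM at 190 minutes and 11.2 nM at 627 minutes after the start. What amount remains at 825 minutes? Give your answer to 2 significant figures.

2.7 nM

Over Δt = 627 − 190 = 437 minutes, the level fell by a factor of 267/11.2 ≈ 23.839.
n = log₂(23.839) ≈ 4.5753 half-lives, so t½ = 437/4.5753 ≈ 95.514 minutes.
From t = 627 to t = 825: 11.2 × (1/2)^((825−627)/95.514) ≈ 2.6618 nM.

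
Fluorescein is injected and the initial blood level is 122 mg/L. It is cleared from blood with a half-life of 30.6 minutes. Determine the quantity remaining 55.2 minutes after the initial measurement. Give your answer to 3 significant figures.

Number of half-lives: n = 55.2/30.6 ≈ 1.8039.
Remaining = 122 × (1/2)^1.8039 = 122 × 0.2864 ≈ 34.94 mg/L.

34.9 mg/L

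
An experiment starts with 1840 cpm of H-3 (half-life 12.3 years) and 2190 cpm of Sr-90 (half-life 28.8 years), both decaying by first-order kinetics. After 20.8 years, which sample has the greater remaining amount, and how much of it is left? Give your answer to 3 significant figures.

H-3: 1840 × (1/2)^1.6911 ≈ 569.85 cpm.
Sr-90: 2190 × (1/2)^0.72222 ≈ 1327.5 cpm.
Sr-90 has more remaining, at ≈ 1327.5 cpm.

Sr-90, 1330 cpm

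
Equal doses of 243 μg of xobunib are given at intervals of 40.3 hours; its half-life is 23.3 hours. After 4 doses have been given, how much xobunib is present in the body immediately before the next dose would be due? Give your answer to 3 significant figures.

104 μg

The 4 doses were given 161.2, 120.9, 80.6, 40.3 hours ago.
Total = 243·(1/2)^(161.2/23.3) + 243·(1/2)^(120.9/23.3) + 243·(1/2)^(80.6/23.3) + 243·(1/2)^(40.3/23.3)
      = 2.0088 + 6.6621 + 22.094 + 73.272 ≈ 104.04 μg.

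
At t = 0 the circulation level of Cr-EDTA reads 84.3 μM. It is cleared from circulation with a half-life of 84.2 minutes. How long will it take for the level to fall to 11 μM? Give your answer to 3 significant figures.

247 minutes

Fraction remaining = 11/84.3 ≈ 0.13049.
n = log₂(84.3/11) = ln(7.6636)/ln 2 ≈ 2.938 half-lives.
t = n × t½ = 2.938 × 84.2 ≈ 247.38 minutes.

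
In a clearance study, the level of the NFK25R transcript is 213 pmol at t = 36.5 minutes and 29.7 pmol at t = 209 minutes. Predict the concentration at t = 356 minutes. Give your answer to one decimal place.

5.5 pmol

Over Δt = 209 − 36.5 = 172.5 minutes, the level fell by a factor of 213/29.7 ≈ 7.1717.
n = log₂(7.1717) ≈ 2.8423 half-lives, so t½ = 172.5/2.8423 ≈ 60.69 minutes.
From t = 209 to t = 356: 29.7 × (1/2)^((356−209)/60.69) ≈ 5.5414 pmol.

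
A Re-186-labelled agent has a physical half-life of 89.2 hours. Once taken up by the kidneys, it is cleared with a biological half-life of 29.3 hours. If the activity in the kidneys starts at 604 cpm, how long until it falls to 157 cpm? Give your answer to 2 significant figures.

1/t_eff = 1/t_phys + 1/t_biol = 1/89.2 + 1/29.3 = 0.04534 per hour.
t_eff = 89.2 × 29.3 / (89.2 + 29.3) ≈ 22.055 hours.
n = log₂(604/157) ≈ 1.9438; t = 1.9438 × 22.055 ≈ 42.871 hours.

43 hours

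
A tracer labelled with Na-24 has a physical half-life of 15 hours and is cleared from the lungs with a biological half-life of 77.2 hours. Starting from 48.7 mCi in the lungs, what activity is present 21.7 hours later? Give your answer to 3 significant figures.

1/t_eff = 1/t_phys + 1/t_biol = 1/15 + 1/77.2 = 0.07962 per hour.
t_eff = 15 × 77.2 / (15 + 77.2) ≈ 12.56 hours.
Remaining = 48.7 × (1/2)^(21.7/12.56) = 48.7 × (1/2)^1.7278 ≈ 14.704 mCi.

14.7 mCi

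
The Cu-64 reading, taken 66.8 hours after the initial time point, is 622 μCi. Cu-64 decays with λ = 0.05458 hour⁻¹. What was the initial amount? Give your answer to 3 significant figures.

23800 μCi

t½ = ln 2 / λ = 0.69315 / 0.05458 ≈ 12.7 hours.
Number of half-lives elapsed: n = 66.8/12.7 ≈ 5.26.
A₀ = A × 2^n = 622 × 2^5.26 = 622 × 38.319 ≈ 23834 μCi.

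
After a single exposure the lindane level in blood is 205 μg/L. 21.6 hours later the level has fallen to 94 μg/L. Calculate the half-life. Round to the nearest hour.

19 hours

A/A₀ = 94/205 ≈ 0.45854.
n = log₂(2.1809) ≈ 1.1249 half-lives elapsed in 21.6 hours.
t½ = 21.6/1.1249 ≈ 19.202 hours.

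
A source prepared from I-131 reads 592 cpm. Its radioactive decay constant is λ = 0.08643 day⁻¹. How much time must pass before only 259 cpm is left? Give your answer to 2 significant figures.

9.6 days

t½ = ln 2 / λ = 0.69315 / 0.08643 ≈ 8.0198 days.
Fraction remaining = 259/592 ≈ 0.4375.
n = log₂(592/259) = ln(2.2857)/ln 2 ≈ 1.1926 half-lives.
t = n × t½ = 1.1926 × 8.0198 ≈ 9.5647 days.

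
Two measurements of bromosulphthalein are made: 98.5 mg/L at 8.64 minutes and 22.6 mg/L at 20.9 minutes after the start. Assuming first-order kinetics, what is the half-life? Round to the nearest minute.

6 minutes

Over Δt = 20.9 − 8.64 = 12.26 minutes, the level fell by a factor of 98.5/22.6 ≈ 4.3584.
n = log₂(4.3584) ≈ 2.1238 half-lives, so t½ = 12.26/2.1238 ≈ 5.7727 minutes.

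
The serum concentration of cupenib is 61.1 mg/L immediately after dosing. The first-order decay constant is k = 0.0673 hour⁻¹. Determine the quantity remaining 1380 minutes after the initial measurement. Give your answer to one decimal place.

13.0 mg/L

t½ = ln 2 / k = 0.69315 / 0.0673 ≈ 10.299 hours.
Convert the elapsed time: 1380 minutes = 23 hours.
Number of half-lives: n = 23/10.299 ≈ 2.2331.
Remaining = 61.1 × (1/2)^2.2331 = 61.1 × 0.21269 ≈ 12.996 mg/L.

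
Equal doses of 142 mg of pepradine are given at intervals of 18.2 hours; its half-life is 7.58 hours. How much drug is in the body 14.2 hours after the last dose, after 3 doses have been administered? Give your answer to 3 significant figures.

The 3 doses were given 50.6, 32.4, 14.2 hours ago.
Total = 142·(1/2)^(50.6/7.58) + 142·(1/2)^(32.4/7.58) + 142·(1/2)^(14.2/7.58)
      = 1.3892 + 7.3378 + 38.757 ≈ 47.484 mg.

47.5 mg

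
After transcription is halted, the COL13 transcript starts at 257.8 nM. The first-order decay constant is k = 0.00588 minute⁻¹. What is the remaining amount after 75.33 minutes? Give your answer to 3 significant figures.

166 nM

t½ = ln 2 / k = 0.69315 / 0.00588 ≈ 117.88 minutes.
Number of half-lives: n = 75.33/117.88 ≈ 0.63903.
Remaining = 257.8 × (1/2)^0.63903 = 257.8 × 0.64215 ≈ 165.55 nM.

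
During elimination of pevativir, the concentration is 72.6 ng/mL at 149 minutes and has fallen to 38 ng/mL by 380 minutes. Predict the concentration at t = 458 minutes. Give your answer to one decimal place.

30.5 ng/mL

Over Δt = 380 − 149 = 231 minutes, the level fell by a factor of 72.6/38 ≈ 1.9105.
n = log₂(1.9105) ≈ 0.93397 half-lives, so t½ = 231/0.93397 ≈ 247.33 minutes.
From t = 380 to t = 458: 38 × (1/2)^((458−380)/247.33) ≈ 30.539 ng/mL.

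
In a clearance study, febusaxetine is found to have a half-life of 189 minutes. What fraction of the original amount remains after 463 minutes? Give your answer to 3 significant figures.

n = 463/189 ≈ 2.4497 half-lives.
Fraction remaining = (1/2)^2.4497 ≈ 0.18304.

0.183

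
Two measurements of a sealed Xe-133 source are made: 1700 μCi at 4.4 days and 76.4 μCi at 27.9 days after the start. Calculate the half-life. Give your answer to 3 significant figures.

5.25 days

Over Δt = 27.9 − 4.4 = 23.5 days, the level fell by a factor of 1700/76.4 ≈ 22.251.
n = log₂(22.251) ≈ 4.4758 half-lives, so t½ = 23.5/4.4758 ≈ 5.2504 days.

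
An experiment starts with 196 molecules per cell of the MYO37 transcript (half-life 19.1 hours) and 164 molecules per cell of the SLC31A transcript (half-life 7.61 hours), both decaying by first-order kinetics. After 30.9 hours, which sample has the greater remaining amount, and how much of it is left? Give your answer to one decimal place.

MYO37 transcript, 63.9 molecules per cell

MYO37 transcript: 196 × (1/2)^1.6178 ≈ 63.863 molecules per cell.
SLC31A transcript: 164 × (1/2)^4.0604 ≈ 9.8294 molecules per cell.
MYO37 transcript has more remaining, at ≈ 63.863 molecules per cell.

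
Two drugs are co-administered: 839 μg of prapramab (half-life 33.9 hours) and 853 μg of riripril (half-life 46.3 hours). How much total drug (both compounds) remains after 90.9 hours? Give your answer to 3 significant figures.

prapramab: 839 × (1/2)^(90.9/33.9) = 839 × (1/2)^2.6814 ≈ 130.79 μg.
riripril: 853 × (1/2)^(90.9/46.3) = 853 × (1/2)^1.9633 ≈ 218.75 μg.
Total = 130.79 + 218.75 ≈ 349.54 μg.

350 μg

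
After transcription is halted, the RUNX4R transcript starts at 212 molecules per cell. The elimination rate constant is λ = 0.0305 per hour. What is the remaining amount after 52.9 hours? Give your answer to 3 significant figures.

42.2 molecules per cell

t½ = ln 2 / λ = 0.69315 / 0.0305 ≈ 22.726 hours.
Number of half-lives: n = 52.9/22.726 ≈ 2.3277.
Remaining = 212 × (1/2)^2.3277 = 212 × 0.1992 ≈ 42.23 molecules per cell.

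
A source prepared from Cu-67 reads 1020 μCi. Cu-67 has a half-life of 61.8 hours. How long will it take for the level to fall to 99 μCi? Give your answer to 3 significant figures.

Fraction remaining = 99/1020 ≈ 0.097059.
n = log₂(1020/99) = ln(10.303)/ln 2 ≈ 3.365 half-lives.
t = n × t½ = 3.365 × 61.8 ≈ 207.96 hours.

208 hours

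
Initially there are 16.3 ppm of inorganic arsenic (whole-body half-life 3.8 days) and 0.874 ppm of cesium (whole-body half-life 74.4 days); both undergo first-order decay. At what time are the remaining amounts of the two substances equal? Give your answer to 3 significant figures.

16.9 days

Set 16.3·(1/2)^(t/3.8) = 0.874·(1/2)^(t/74.4).
Taking log₂: log₂(16.3/0.874) = t·(1/3.8 − 1/74.4).
log₂(18.65) = 4.2211; 1/3.8 − 1/74.4 = 0.24972.
t = 4.2211 / 0.24972 ≈ 16.904 days.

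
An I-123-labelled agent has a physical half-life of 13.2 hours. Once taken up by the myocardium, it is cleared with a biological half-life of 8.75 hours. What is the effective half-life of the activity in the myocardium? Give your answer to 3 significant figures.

5.26 hours

1/t_eff = 1/t_phys + 1/t_biol = 1/13.2 + 1/8.75 = 0.19004 per hour.
t_eff = 13.2 × 8.75 / (13.2 + 8.75) ≈ 5.262 hours.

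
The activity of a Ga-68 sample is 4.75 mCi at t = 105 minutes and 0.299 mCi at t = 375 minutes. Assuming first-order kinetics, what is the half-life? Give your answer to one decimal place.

67.7 minutes

Over Δt = 375 − 105 = 270 minutes, the level fell by a factor of 4.75/0.299 ≈ 15.886.
n = log₂(15.886) ≈ 3.9897 half-lives, so t½ = 270/3.9897 ≈ 67.674 minutes.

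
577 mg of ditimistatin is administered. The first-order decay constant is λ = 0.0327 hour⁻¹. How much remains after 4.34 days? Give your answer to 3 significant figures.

t½ = ln 2 / λ = 0.69315 / 0.0327 ≈ 21.197 hours.
Convert the elapsed time: 4.34 days = 104.16 hours.
Number of half-lives: n = 104.16/21.197 ≈ 4.9139.
Remaining = 577 × (1/2)^4.9139 = 577 × 0.033173 ≈ 19.141 mg.

19.1 mg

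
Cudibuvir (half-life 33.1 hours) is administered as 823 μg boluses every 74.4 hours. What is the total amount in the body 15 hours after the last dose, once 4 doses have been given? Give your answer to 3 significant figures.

760 μg

The 4 doses were given 238.2, 163.8, 89.4, 15 hours ago.
Total = 823·(1/2)^(238.2/33.1) + 823·(1/2)^(163.8/33.1) + 823·(1/2)^(89.4/33.1) + 823·(1/2)^(15/33.1)
      = 5.6115 + 26.651 + 126.57 + 601.15 ≈ 759.98 μg.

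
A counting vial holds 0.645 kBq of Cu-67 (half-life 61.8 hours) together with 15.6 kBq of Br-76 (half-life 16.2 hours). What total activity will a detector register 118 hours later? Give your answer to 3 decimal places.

Cu-67: 0.645 × (1/2)^(118/61.8) = 0.645 × (1/2)^1.9094 ≈ 0.1717 kBq.
Br-76: 15.6 × (1/2)^(118/16.2) = 15.6 × (1/2)^7.284 ≈ 0.1001 kBq.
Total = 0.1717 + 0.1001 ≈ 0.2718 kBq.

0.272 kBq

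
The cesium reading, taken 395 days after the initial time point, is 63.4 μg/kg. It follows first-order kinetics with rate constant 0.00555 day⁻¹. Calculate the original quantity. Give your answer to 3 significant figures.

568 μg/kg

t½ = ln 2 / k = 0.69315 / 0.00555 ≈ 124.89 days.
Number of half-lives elapsed: n = 395/124.89 ≈ 3.1627.
A₀ = A × 2^n = 63.4 × 2^3.1627 = 63.4 × 8.9553 ≈ 567.77 μg/kg.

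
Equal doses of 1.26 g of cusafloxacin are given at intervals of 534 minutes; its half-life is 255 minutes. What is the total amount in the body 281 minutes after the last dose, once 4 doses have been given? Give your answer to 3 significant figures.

0.764 g

The 4 doses were given 1883, 1349, 815, 281 minutes ago.
Total = 1.26·(1/2)^(1883/255) + 1.26·(1/2)^(1349/255) + 1.26·(1/2)^(815/255) + 1.26·(1/2)^(281/255)
      = 0.0075417 + 0.032201 + 0.13748 + 0.58701 ≈ 0.76424 g.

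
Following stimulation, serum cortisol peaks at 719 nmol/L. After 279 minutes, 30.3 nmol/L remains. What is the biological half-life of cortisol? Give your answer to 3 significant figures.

61.1 minutes

A/A₀ = 30.3/719 ≈ 0.042142.
n = log₂(23.729) ≈ 4.5686 half-lives elapsed in 279 minutes.
t½ = 279/4.5686 ≈ 61.069 minutes.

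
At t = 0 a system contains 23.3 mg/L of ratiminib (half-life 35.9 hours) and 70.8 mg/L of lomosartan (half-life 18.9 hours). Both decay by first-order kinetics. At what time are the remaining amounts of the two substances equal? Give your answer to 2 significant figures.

Set 23.3·(1/2)^(t/35.9) = 70.8·(1/2)^(t/18.9).
Taking log₂: log₂(23.3/70.8) = t·(1/35.9 − 1/18.9).
log₂(0.3291) = -1.6034; 1/35.9 − 1/18.9 = -0.025055.
t = -1.6034 / -0.025055 ≈ 63.996 hours.

64 hours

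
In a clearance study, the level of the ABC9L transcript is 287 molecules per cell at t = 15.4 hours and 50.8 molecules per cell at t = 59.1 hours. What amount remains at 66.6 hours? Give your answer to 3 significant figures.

37.7 molecules per cell

Over Δt = 59.1 − 15.4 = 43.7 hours, the level fell by a factor of 287/50.8 ≈ 5.6496.
n = log₂(5.6496) ≈ 2.4982 half-lives, so t½ = 43.7/2.4982 ≈ 17.493 hours.
From t = 59.1 to t = 66.6: 50.8 × (1/2)^((66.6−59.1)/17.493) ≈ 37.74 molecules per cell.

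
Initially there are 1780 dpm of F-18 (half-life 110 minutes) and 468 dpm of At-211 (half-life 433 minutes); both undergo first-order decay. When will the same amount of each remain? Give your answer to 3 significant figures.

Set 1780·(1/2)^(t/110) = 468·(1/2)^(t/433).
Taking log₂: log₂(1780/468) = t·(1/110 − 1/433).
log₂(3.8034) = 1.9273; 1/110 − 1/433 = 0.0067814.
t = 1.9273 / 0.0067814 ≈ 284.2 minutes.

284 minutes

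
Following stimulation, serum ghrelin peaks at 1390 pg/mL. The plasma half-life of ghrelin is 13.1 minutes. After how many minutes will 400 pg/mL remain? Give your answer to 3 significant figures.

23.5 minutes

Fraction remaining = 400/1390 ≈ 0.28777.
n = log₂(1390/400) = ln(3.475)/ln 2 ≈ 1.797 half-lives.
t = n × t½ = 1.797 × 13.1 ≈ 23.541 minutes.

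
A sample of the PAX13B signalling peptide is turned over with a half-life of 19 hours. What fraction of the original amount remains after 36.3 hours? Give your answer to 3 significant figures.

0.266

n = 36.3/19 ≈ 1.9105 half-lives.
Fraction remaining = (1/2)^1.9105 ≈ 0.266.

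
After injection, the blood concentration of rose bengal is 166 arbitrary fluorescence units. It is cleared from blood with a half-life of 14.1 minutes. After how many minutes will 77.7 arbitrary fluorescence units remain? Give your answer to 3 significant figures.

Fraction remaining = 77.7/166 ≈ 0.46807.
n = log₂(166/77.7) = ln(2.1364)/ln 2 ≈ 1.0952 half-lives.
t = n × t½ = 1.0952 × 14.1 ≈ 15.442 minutes.

15.4 minutes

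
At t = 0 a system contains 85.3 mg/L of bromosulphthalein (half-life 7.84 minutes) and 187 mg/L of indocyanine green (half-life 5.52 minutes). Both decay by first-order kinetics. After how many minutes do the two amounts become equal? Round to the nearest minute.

21 minutes

Set 85.3·(1/2)^(t/7.84) = 187·(1/2)^(t/5.52).
Taking log₂: log₂(85.3/187) = t·(1/7.84 − 1/5.52).
log₂(0.45615) = -1.1324; 1/7.84 − 1/5.52 = -0.053608.
t = -1.1324 / -0.053608 ≈ 21.124 minutes.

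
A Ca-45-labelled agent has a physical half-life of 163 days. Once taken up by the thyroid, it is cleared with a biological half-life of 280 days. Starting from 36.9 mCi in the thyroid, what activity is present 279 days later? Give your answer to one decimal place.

5.6 mCi

1/t_eff = 1/t_phys + 1/t_biol = 1/163 + 1/280 = 0.0097064 per day.
t_eff = 163 × 280 / (163 + 280) ≈ 103.02 days.
Remaining = 36.9 × (1/2)^(279/103.02) = 36.9 × (1/2)^2.7081 ≈ 5.6469 mCi.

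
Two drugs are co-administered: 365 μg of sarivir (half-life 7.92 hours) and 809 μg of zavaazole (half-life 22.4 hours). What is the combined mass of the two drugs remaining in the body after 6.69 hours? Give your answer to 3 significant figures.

sarivir: 365 × (1/2)^(6.69/7.92) = 365 × (1/2)^0.8447 ≈ 203.24 μg.
zavaazole: 809 × (1/2)^(6.69/22.4) = 809 × (1/2)^0.29866 ≈ 657.72 μg.
Total = 203.24 + 657.72 ≈ 860.96 μg.

861 μg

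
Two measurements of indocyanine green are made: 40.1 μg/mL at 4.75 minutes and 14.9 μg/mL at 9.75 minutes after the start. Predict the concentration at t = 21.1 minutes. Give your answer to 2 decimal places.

Over Δt = 9.75 − 4.75 = 5 minutes, the level fell by a factor of 40.1/14.9 ≈ 2.6913.
n = log₂(2.6913) ≈ 1.4283 half-lives, so t½ = 5/1.4283 ≈ 3.5007 minutes.
From t = 9.75 to t = 21.1: 14.9 × (1/2)^((21.1−9.75)/3.5007) ≈ 1.5746 μg/mL.

1.57 μg/mL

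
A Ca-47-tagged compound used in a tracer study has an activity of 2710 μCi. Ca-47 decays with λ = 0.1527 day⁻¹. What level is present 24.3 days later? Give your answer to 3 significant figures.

t½ = ln 2 / λ = 0.69315 / 0.1527 ≈ 4.5393 days.
Number of half-lives: n = 24.3/4.5393 ≈ 5.3533.
Remaining = 2710 × (1/2)^5.3533 = 2710 × 0.024463 ≈ 66.294 μCi.

66.3 μCi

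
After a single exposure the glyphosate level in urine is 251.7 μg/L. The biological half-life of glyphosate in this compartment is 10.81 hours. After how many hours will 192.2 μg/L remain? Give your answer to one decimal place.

Fraction remaining = 192.2/251.7 ≈ 0.76361.
n = log₂(251.7/192.2) = ln(1.3096)/ln 2 ≈ 0.3891 half-lives.
t = n × t½ = 0.3891 × 10.81 ≈ 4.2061 hours.

4.2 hours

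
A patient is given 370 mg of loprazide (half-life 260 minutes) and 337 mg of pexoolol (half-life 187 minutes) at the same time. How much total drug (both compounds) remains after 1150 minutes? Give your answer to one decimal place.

22.0 mg

loprazide: 370 × (1/2)^(1150/260) = 370 × (1/2)^4.4231 ≈ 17.247 mg.
pexoolol: 337 × (1/2)^(1150/187) = 337 × (1/2)^6.1497 ≈ 4.7465 mg.
Total = 17.247 + 4.7465 ≈ 21.994 mg.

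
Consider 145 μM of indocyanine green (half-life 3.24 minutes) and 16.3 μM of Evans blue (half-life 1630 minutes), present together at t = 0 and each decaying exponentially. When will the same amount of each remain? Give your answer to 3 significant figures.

Set 145·(1/2)^(t/3.24) = 16.3·(1/2)^(t/1630).
Taking log₂: log₂(145/16.3) = t·(1/3.24 − 1/1630).
log₂(8.8957) = 3.1531; 1/3.24 − 1/1630 = 0.30803.
t = 3.1531 / 0.30803 ≈ 10.236 minutes.

10.2 minutes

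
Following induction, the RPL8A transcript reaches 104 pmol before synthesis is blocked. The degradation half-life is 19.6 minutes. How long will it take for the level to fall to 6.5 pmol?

6.5/104 = 1/16, so 4 half-lives have elapsed.
t = 4 × 19.6 = 78.4 minutes.

78.4 minutes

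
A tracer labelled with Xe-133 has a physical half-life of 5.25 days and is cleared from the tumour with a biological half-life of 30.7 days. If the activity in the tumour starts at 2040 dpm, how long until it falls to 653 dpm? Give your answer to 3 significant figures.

1/t_eff = 1/t_phys + 1/t_biol = 1/5.25 + 1/30.7 = 0.22305 per day.
t_eff = 5.25 × 30.7 / (5.25 + 30.7) ≈ 4.4833 days.
n = log₂(2040/653) ≈ 1.6434; t = 1.6434 × 4.4833 ≈ 7.3679 days.

7.37 days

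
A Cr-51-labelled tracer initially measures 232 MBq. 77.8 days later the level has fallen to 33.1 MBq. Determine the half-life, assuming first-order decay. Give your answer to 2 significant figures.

28 days

A/A₀ = 33.1/232 ≈ 0.14267.
n = log₂(7.0091) ≈ 2.8092 half-lives elapsed in 77.8 days.
t½ = 77.8/2.8092 ≈ 27.695 days.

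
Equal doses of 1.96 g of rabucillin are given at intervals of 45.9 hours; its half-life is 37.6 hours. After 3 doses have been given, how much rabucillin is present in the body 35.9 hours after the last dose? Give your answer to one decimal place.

The 3 doses were given 127.7, 81.8, 35.9 hours ago.
Total = 1.96·(1/2)^(127.7/37.6) + 1.96·(1/2)^(81.8/37.6) + 1.96·(1/2)^(35.9/37.6)
      = 0.18616 + 0.43387 + 1.0112 ≈ 1.6312 g.

1.6 g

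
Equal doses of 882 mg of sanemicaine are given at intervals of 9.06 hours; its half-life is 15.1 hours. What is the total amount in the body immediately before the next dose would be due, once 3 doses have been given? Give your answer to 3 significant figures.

The 3 doses were given 27.18, 18.12, 9.06 hours ago.
Total = 882·(1/2)^(27.18/15.1) + 882·(1/2)^(18.12/15.1) + 882·(1/2)^(9.06/15.1)
      = 253.29 + 383.91 + 581.9 ≈ 1219.1 mg.

1220 mg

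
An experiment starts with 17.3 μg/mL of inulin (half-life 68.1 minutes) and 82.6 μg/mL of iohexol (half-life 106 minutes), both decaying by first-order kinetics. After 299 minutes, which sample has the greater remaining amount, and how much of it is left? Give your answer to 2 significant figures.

inulin: 17.3 × (1/2)^4.3906 ≈ 0.82479 μg/mL.
iohexol: 82.6 × (1/2)^2.8208 ≈ 11.691 μg/mL.
Iohexol has more remaining, at ≈ 11.691 μg/mL.

iohexol, 12 μg/mL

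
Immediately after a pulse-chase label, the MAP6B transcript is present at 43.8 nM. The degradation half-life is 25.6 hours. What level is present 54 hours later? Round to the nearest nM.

10 nM

Number of half-lives: n = 54/25.6 ≈ 2.1094.
Remaining = 43.8 × (1/2)^2.1094 = 43.8 × 0.23175 ≈ 10.151 nM.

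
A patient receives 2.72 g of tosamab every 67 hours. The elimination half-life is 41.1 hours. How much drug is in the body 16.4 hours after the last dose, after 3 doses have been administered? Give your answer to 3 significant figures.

The 3 doses were given 150.4, 83.4, 16.4 hours ago.
Total = 2.72·(1/2)^(150.4/41.1) + 2.72·(1/2)^(83.4/41.1) + 2.72·(1/2)^(16.4/41.1)
      = 0.21527 + 0.66638 + 2.0628 ≈ 2.9444 g.

2.94 g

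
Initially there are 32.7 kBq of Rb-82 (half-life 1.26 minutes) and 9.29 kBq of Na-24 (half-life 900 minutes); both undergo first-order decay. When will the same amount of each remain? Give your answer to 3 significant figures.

Set 32.7·(1/2)^(t/1.26) = 9.29·(1/2)^(t/900).
Taking log₂: log₂(32.7/9.29) = t·(1/1.26 − 1/900).
log₂(3.5199) = 1.8155; 1/1.26 − 1/900 = 0.79254.
t = 1.8155 / 0.79254 ≈ 2.2908 minutes.

2.29 minutes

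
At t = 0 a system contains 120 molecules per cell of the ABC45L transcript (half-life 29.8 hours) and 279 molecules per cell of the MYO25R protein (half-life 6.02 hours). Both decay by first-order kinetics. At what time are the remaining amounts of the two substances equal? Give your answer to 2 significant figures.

9.2 hours

Set 120·(1/2)^(t/29.8) = 279·(1/2)^(t/6.02).
Taking log₂: log₂(120/279) = t·(1/29.8 − 1/6.02).
log₂(0.43011) = -1.2172; 1/29.8 − 1/6.02 = -0.13256.
t = -1.2172 / -0.13256 ≈ 9.1828 hours.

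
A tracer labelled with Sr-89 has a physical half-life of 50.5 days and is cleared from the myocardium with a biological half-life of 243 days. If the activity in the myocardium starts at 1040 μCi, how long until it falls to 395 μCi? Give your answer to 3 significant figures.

1/t_eff = 1/t_phys + 1/t_biol = 1/50.5 + 1/243 = 0.023917 per day.
t_eff = 50.5 × 243 / (50.5 + 243) ≈ 41.811 days.
n = log₂(1040/395) ≈ 1.3967; t = 1.3967 × 41.811 ≈ 58.396 days.

58.4 days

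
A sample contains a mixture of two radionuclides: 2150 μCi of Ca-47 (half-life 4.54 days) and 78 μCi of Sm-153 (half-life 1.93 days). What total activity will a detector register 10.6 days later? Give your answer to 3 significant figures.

Ca-47: 2150 × (1/2)^(10.6/4.54) = 2150 × (1/2)^2.3348 ≈ 426.18 μCi.
Sm-153: 78 × (1/2)^(10.6/1.93) = 78 × (1/2)^5.4922 ≈ 1.7329 μCi.
Total = 426.18 + 1.7329 ≈ 427.91 μCi.

428 μCi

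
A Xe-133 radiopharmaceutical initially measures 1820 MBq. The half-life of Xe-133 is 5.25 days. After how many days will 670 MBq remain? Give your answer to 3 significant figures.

Fraction remaining = 670/1820 ≈ 0.36813.
n = log₂(1820/670) = ln(2.7164)/ln 2 ≈ 1.4417 half-lives.
t = n × t½ = 1.4417 × 5.25 ≈ 7.569 days.

7.57 days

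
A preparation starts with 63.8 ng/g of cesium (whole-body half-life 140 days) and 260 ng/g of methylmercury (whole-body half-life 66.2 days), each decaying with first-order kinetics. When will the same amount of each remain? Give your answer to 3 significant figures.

Set 63.8·(1/2)^(t/140) = 260·(1/2)^(t/66.2).
Taking log₂: log₂(63.8/260) = t·(1/140 − 1/66.2).
log₂(0.24538) = -2.0269; 1/140 − 1/66.2 = -0.0079629.
t = -2.0269 / -0.0079629 ≈ 254.54 days.

255 days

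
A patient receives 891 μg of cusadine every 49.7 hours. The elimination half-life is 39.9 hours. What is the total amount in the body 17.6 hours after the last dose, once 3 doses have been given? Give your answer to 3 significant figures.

The 3 doses were given 117, 67.3, 17.6 hours ago.
Total = 891·(1/2)^(117/39.9) + 891·(1/2)^(67.3/39.9) + 891·(1/2)^(17.6/39.9)
      = 116.72 + 276.77 + 656.29 ≈ 1049.8 μg.

1050 μg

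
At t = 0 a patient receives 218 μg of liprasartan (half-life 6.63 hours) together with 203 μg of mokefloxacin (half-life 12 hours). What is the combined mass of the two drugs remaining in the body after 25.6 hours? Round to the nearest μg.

liprasartan: 218 × (1/2)^(25.6/6.63) = 218 × (1/2)^3.8612 ≈ 15.001 μg.
mokefloxacin: 203 × (1/2)^(25.6/12) = 203 × (1/2)^2.1333 ≈ 46.27 μg.
Total = 15.001 + 46.27 ≈ 61.271 μg.

61 μg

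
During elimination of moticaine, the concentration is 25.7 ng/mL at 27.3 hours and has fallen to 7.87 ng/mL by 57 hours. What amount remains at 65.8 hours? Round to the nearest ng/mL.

6 ng/mL

Over Δt = 57 − 27.3 = 29.7 hours, the level fell by a factor of 25.7/7.87 ≈ 3.2656.
n = log₂(3.2656) ≈ 1.7073 half-lives, so t½ = 29.7/1.7073 ≈ 17.396 hours.
From t = 57 to t = 65.8: 7.87 × (1/2)^((65.8−57)/17.396) ≈ 5.5423 ng/mL.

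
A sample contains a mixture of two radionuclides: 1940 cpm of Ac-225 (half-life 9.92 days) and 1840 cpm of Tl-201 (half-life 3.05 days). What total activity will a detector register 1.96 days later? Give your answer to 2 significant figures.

Ac-225: 1940 × (1/2)^(1.96/9.92) = 1940 × (1/2)^0.19758 ≈ 1691.7 cpm.
Tl-201: 1840 × (1/2)^(1.96/3.05) = 1840 × (1/2)^0.64262 ≈ 1178.6 cpm.
Total = 1691.7 + 1178.6 ≈ 2870.3 cpm.

2900 cpm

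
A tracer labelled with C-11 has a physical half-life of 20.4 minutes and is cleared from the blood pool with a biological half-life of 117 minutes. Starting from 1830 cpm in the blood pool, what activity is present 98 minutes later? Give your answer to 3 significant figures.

1/t_eff = 1/t_phys + 1/t_biol = 1/20.4 + 1/117 = 0.057567 per minute.
t_eff = 20.4 × 117 / (20.4 + 117) ≈ 17.371 minutes.
Remaining = 1830 × (1/2)^(98/17.371) = 1830 × (1/2)^5.6415 ≈ 36.659 cpm.

36.7 cpm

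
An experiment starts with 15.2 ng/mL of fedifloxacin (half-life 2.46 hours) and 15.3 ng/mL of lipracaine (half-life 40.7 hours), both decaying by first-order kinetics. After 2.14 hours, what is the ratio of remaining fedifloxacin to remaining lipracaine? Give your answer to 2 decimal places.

0.56

fedifloxacin: 15.2 × (1/2)^(2.14/2.46) = 15.2 × (1/2)^0.86992 ≈ 8.3171 ng/mL.
lipracaine: 15.3 × (1/2)^(2.14/40.7) = 15.3 × (1/2)^0.05258 ≈ 14.752 ng/mL.
Ratio ≈ 8.3171 / 14.752 ≈ 0.56378.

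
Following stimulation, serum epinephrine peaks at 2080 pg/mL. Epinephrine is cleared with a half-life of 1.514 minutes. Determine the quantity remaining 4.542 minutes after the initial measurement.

Elapsed time is 3 half-lives (4.542/1.514).
Each half-life halves the amount: 2080 × (1/2)^3 = 2080/8 = 260 pg/mL.

260 pg/mL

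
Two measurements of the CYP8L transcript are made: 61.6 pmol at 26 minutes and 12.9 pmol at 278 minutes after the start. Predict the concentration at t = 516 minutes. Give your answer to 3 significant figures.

Over Δt = 278 − 26 = 252 minutes, the level fell by a factor of 61.6/12.9 ≈ 4.7752.
n = log₂(4.7752) ≈ 2.2556 half-lives, so t½ = 252/2.2556 ≈ 111.72 minutes.
From t = 278 to t = 516: 12.9 × (1/2)^((516−278)/111.72) ≈ 2.9466 pmol.

2.95 pmol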